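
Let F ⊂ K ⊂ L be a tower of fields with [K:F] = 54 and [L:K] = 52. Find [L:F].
[L:F] = 2808

The tower law says that for any tower of field extensions F ⊂ K ⊂ L with finite degrees, [L:F] = [L:K] · [K:F]. Here this gives [L:F] = 52 · 54 = 2808.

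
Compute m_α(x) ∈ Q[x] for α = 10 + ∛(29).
m_α(x) = x^3 - 30x^2 + 300x - 1029

Set β = α - 10 = ∛(29), so β^3 = 29. Then (α - 10)^3 - 29 = 0, i.e. α is a root of g(x) = (x - 10)^3 - 29 = x^3 - 30x^2 + 300x - 1029. Since g(x) = h(x - 10) where h(x) = x^3 - 29, and h is irreducible over Q (because 29 is not a perfect cube, so h has no rational root, and a monic cubic with no rational root is irreducible), g is also irreducible (irreducibility is preserved under the substitution x → x - 10). Hence m_α(x) = x^3 - 30x^2 + 300x - 1029.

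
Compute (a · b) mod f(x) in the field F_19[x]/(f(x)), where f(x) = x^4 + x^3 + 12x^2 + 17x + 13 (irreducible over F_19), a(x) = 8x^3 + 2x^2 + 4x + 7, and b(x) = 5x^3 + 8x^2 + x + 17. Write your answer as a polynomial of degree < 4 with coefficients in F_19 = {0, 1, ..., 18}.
a · b ≡ 5x^3 + 4x + 16 (mod f(x))

Multiply in F_19[x]: a(x)·b(x) = (8x^3 + 2x^2 + 4x + 7)·(5x^3 + 8x^2 + x + 17) = 2x^6 + 17x^5 + 6x^4 + 15x^3 + 18x^2 + 18x + 5. This has degree ≥ 4, so divide by f(x) over F_19: 2x^6 + 17x^5 + 6x^4 + 15x^3 + 18x^2 + 18x + 5 = (2x^2 + 15x + 5)·(x^4 + x^3 + 12x^2 + 17x + 13) + (5x^3 + 4x + 16). Hence a·b ≡ 5x^3 + 4x + 16 (mod f). (F_19[x]/(f) is a field with 19^4 = 130321 elements since f is irreducible of degree 4.)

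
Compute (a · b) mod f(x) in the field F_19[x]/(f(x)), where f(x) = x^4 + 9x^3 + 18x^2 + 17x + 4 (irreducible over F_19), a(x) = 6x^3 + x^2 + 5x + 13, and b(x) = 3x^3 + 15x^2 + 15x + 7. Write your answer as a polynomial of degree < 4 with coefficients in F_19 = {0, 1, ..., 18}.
a · b ≡ 14x^3 + 9x^2 + 10x (mod f(x))

Multiply in F_19[x]: a(x)·b(x) = (6x^3 + x^2 + 5x + 13)·(3x^3 + 15x^2 + 15x + 7) = 18x^6 + 17x^5 + 6x^4 + 11x^2 + 2x + 15. This has degree ≥ 4, so divide by f(x) over F_19: 18x^6 + 17x^5 + 6x^4 + 11x^2 + 2x + 15 = (18x^2 + 7x + 18)·(x^4 + 9x^3 + 18x^2 + 17x + 4) + (14x^3 + 9x^2 + 10x). Hence a·b ≡ 14x^3 + 9x^2 + 10x (mod f). (F_19[x]/(f) is a field with 19^4 = 130321 elements since f is irreducible of degree 4.)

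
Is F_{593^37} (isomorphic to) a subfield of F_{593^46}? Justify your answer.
No: F_{593^37} is not a subfield of F_{593^46}

F_{p^m} embeds in F_{p^n} iff m | n. Here 37 ∤ 46 (since 46 = 1·37 + 9 with remainder 9 ≠ 0), so F_{593^37} is not a subfield of F_{593^46}. Equivalently: if it were, the tower law would give 37 = [F_{593^37}:F_593] dividing [F_{593^46}:F_593] = 46, contradiction.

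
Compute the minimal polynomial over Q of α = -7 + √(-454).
m_α(x) = x^2 + 14x + 503

From α + 7 = √(-454), squaring gives (α + 7)^2 = -454, i.e. α^2 + 14α + 49 = -454, so α^2 + 14α + 503 = 0. The discriminant of x^2 + 14x + 503 is (14)^2 - 4·(503) = 196 - 2012 = -1816, and 4·(-454) is not a perfect square in Q since -454 is squarefree and ≠ 1. Hence x^2 + 14x + 503 is irreducible over Q and is the minimal polynomial of α.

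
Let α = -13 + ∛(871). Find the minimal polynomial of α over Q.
m_α(x) = x^3 + 39x^2 + 507x + 1326

Set β = α + 13 = ∛(871), so β^3 = 871. Then (α + 13)^3 - 871 = 0, i.e. α is a root of g(x) = (x + 13)^3 - 871 = x^3 + 39x^2 + 507x + 1326. Since g(x) = h(x + 13) where h(x) = x^3 - 871, and h is irreducible over Q (because 871 is not a perfect cube, so h has no rational root, and a monic cubic with no rational root is irreducible), g is also irreducible (irreducibility is preserved under the substitution x → x + 13). Hence m_α(x) = x^3 + 39x^2 + 507x + 1326.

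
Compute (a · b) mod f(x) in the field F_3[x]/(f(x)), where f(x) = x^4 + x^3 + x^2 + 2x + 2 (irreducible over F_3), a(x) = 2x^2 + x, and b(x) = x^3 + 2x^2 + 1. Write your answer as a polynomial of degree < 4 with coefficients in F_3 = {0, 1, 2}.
a · b ≡ x^2 (mod f(x))

Multiply in F_3[x]: a(x)·b(x) = (2x^2 + x)·(x^3 + 2x^2 + 1) = 2x^5 + 2x^4 + 2x^3 + 2x^2 + x. This has degree ≥ 4, so divide by f(x) over F_3: 2x^5 + 2x^4 + 2x^3 + 2x^2 + x = (2x)·(x^4 + x^3 + x^2 + 2x + 2) + (x^2). Hence a·b ≡ x^2 (mod f). (F_3[x]/(f) is a field with 3^4 = 81 elements since f is irreducible of degree 4.)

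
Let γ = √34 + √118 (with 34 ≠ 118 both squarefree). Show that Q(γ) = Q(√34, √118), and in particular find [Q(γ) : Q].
[Q(γ) : Q] = 4 (equivalently, Q(γ) = Q(√34, √118))

Obviously Q(γ) ⊆ Q(√34, √118), and [Q(√34, √118):Q] = 4 (since 34, 118 are distinct squarefree integers > 1 with 4012 not a perfect square). To show equality we compute the minimal polynomial of γ. From γ = √34 + √118: γ^2 = 34 + 2√(4012) + 118 = 152 + 2√(4012), so γ^2 - 152 = 2√(4012); squaring, (γ^2 - 152)^2 = 4·4012, i.e. γ^4 - 304γ^2 + 23104 - 16048 = 0, i.e. γ^4 - 304γ^2 + 7056 = 0. So γ is a root of x^4 - 304x^2 + 7056. This polynomial is irreducible over Q: it has no rational root (each ±√34 ± √118 is irrational), and any factorization into two quadratics over Q would force √(4012) ∈ Q (pairing opposite roots) or √34, √118 ∈ Q (other pairings), all impossible. Hence [Q(γ):Q] = 4 = [Q(√34, √118):Q], so Q(γ) = Q(√34, √118).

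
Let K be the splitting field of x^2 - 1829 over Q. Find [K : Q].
[K : Q] = 2

f(x) = x^2 - 1829 factors as (x - √1829)(x + √1829). The splitting field is K = Q(√1829). Since 1829 is squarefree and > 1, it is not a perfect square, so x^2 - 1829 is irreducible over Q and [Q(√1829) : Q] = 2. Hence [K : Q] = 2.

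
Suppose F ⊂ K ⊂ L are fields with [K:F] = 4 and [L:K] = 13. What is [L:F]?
[L:F] = 52

The tower law says that for any tower of field extensions F ⊂ K ⊂ L with finite degrees, [L:F] = [L:K] · [K:F]. Here this gives [L:F] = 13 · 4 = 52.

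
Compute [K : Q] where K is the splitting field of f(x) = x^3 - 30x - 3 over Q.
[K : Q] = 6

By the rational root test, any rational root of the monic integer polynomial f(x) = x^3 - 30x - 3 must be an integer dividing the constant term -3, i.e. one of ±{1, 3}. Evaluating: f(1) = -32, f(-1) = 26, f(3) = -66, f(-3) = 60; none is 0, so f has no rational root and is therefore irreducible over Q (a cubic with no linear factor over a field is irreducible). For an irreducible cubic, the Galois group is A_3 or S_3 according as the discriminant disc(f) = -4a^3 - 27b^2 = -4·(-30)^3 - 27·(-3)^2 = 107757 is or is not a square in Q. Here disc(f) = 107757 is not a perfect square in Q, so the Galois group of f over Q is not contained in A_3 and must be all of S_3. The splitting field has degree |S_3| = 6 over Q, so [K : Q] = 6.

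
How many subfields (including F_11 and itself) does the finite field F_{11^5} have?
F_{11^5} has 2 subfields

The subfields of F_{p^n} are exactly the fields F_{p^d} for d | n (each is the fixed field of the unique index-d subgroup of Gal(F_{p^n}/F_p) ≅ Z/nZ). The divisors of n = 5 are {1, 5}, giving 2 subfields: F_{11^1}, F_{11^5}.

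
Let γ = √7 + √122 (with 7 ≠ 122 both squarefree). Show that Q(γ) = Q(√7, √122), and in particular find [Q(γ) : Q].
[Q(γ) : Q] = 4 (equivalently, Q(γ) = Q(√7, √122))

Obviously Q(γ) ⊆ Q(√7, √122), and [Q(√7, √122):Q] = 4 (since 7, 122 are distinct squarefree integers > 1 with 854 not a perfect square). To show equality we compute the minimal polynomial of γ. From γ = √7 + √122: γ^2 = 7 + 2√(854) + 122 = 129 + 2√(854), so γ^2 - 129 = 2√(854); squaring, (γ^2 - 129)^2 = 4·854, i.e. γ^4 - 258γ^2 + 16641 - 3416 = 0, i.e. γ^4 - 258γ^2 + 13225 = 0. So γ is a root of x^4 - 258x^2 + 13225. This polynomial is irreducible over Q: it has no rational root (each ±√7 ± √122 is irrational), and any factorization into two quadratics over Q would force √(854) ∈ Q (pairing opposite roots) or √7, √122 ∈ Q (other pairings), all impossible. Hence [Q(γ):Q] = 4 = [Q(√7, √122):Q], so Q(γ) = Q(√7, √122).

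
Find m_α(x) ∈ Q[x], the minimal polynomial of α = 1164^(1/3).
m_α(x) = x^3 - 1164

α satisfies α^3 = 1164, so x^3 - 1164 annihilates α. By the rational root test, a rational root p/q (in lowest terms) of x^3 - 1164 would satisfy p^3 = 1164 q^3, forcing q = 1 and p^3 = 1164; but 1164 is not a perfect cube, contradiction. A monic cubic over Q with no rational root is irreducible (any nontrivial factorization would include a linear factor). Hence x^3 - 1164 is the minimal polynomial of α, and in particular [Q(α):Q] = 3.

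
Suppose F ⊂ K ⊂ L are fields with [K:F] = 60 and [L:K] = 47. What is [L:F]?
[L:F] = 2820

The tower law says that for any tower of field extensions F ⊂ K ⊂ L with finite degrees, [L:F] = [L:K] · [K:F]. Here this gives [L:F] = 47 · 60 = 2820.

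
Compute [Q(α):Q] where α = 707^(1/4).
[Q(α):Q] = 4

α is a root of x^4 - 707. By Eisenstein's criterion at the prime p = 7 (which divides the constant term 707 but p^2 = 49 does not, since 707 is squarefree), x^4 - 707 is irreducible over Q. Hence [Q(α):Q] = 4.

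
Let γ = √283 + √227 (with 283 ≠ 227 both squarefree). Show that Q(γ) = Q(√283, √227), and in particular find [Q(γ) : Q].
[Q(γ) : Q] = 4 (equivalently, Q(γ) = Q(√283, √227))

Obviously Q(γ) ⊆ Q(√283, √227), and [Q(√283, √227):Q] = 4 (since 283, 227 are distinct squarefree integers > 1 with 64241 not a perfect square). To show equality we compute the minimal polynomial of γ. From γ = √283 + √227: γ^2 = 283 + 2√(64241) + 227 = 510 + 2√(64241), so γ^2 - 510 = 2√(64241); squaring, (γ^2 - 510)^2 = 4·64241, i.e. γ^4 - 1020γ^2 + 260100 - 256964 = 0, i.e. γ^4 - 1020γ^2 + 3136 = 0. So γ is a root of x^4 - 1020x^2 + 3136. This polynomial is irreducible over Q: it has no rational root (each ±√283 ± √227 is irrational), and any factorization into two quadratics over Q would force √(64241) ∈ Q (pairing opposite roots) or √283, √227 ∈ Q (other pairings), all impossible. Hence [Q(γ):Q] = 4 = [Q(√283, √227):Q], so Q(γ) = Q(√283, √227).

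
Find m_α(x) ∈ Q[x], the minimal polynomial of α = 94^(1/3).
m_α(x) = x^3 - 94

α satisfies α^3 = 94, so x^3 - 94 annihilates α. By the rational root test, a rational root p/q (in lowest terms) of x^3 - 94 would satisfy p^3 = 94 q^3, forcing q = 1 and p^3 = 94; but 94 is not a perfect cube, contradiction. A monic cubic over Q with no rational root is irreducible (any nontrivial factorization would include a linear factor). Hence x^3 - 94 is the minimal polynomial of α, and in particular [Q(α):Q] = 3.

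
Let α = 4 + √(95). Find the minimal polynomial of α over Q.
m_α(x) = x^2 - 8x - 79

From α - 4 = √(95), squaring gives (α - 4)^2 = 95, i.e. α^2 - 8α + 16 = 95, so α^2 - 8α - 79 = 0. The discriminant of x^2 - 8x - 79 is (-8)^2 - 4·(-79) = 64 + 316 = 380, and 4·(95) is not a perfect square in Q since 95 is squarefree and ≠ 1. Hence x^2 - 8x - 79 is irreducible over Q and is the minimal polynomial of α.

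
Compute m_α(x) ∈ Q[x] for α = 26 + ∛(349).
m_α(x) = x^3 - 78x^2 + 2028x - 17925

Set β = α - 26 = ∛(349), so β^3 = 349. Then (α - 26)^3 - 349 = 0, i.e. α is a root of g(x) = (x - 26)^3 - 349 = x^3 - 78x^2 + 2028x - 17925. Since g(x) = h(x - 26) where h(x) = x^3 - 349, and h is irreducible over Q (because 349 is not a perfect cube, so h has no rational root, and a monic cubic with no rational root is irreducible), g is also irreducible (irreducibility is preserved under the substitution x → x - 26). Hence m_α(x) = x^3 - 78x^2 + 2028x - 17925.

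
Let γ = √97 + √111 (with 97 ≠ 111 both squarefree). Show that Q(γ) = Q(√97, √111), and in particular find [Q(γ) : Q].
[Q(γ) : Q] = 4 (equivalently, Q(γ) = Q(√97, √111))

Obviously Q(γ) ⊆ Q(√97, √111), and [Q(√97, √111):Q] = 4 (since 97, 111 are distinct squarefree integers > 1 with 10767 not a perfect square). To show equality we compute the minimal polynomial of γ. From γ = √97 + √111: γ^2 = 97 + 2√(10767) + 111 = 208 + 2√(10767), so γ^2 - 208 = 2√(10767); squaring, (γ^2 - 208)^2 = 4·10767, i.e. γ^4 - 416γ^2 + 43264 - 43068 = 0, i.e. γ^4 - 416γ^2 + 196 = 0. So γ is a root of x^4 - 416x^2 + 196. This polynomial is irreducible over Q: it has no rational root (each ±√97 ± √111 is irrational), and any factorization into two quadratics over Q would force √(10767) ∈ Q (pairing opposite roots) or √97, √111 ∈ Q (other pairings), all impossible. Hence [Q(γ):Q] = 4 = [Q(√97, √111):Q], so Q(γ) = Q(√97, √111).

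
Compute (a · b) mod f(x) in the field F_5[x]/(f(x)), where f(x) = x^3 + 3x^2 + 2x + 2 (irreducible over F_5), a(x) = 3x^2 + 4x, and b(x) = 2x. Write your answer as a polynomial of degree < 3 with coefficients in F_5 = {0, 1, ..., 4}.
a · b ≡ 3x + 3 (mod f(x))

Multiply in F_5[x]: a(x)·b(x) = (3x^2 + 4x)·(2x) = x^3 + 3x^2. This has degree ≥ 3, so divide by f(x) over F_5: x^3 + 3x^2 = (1)·(x^3 + 3x^2 + 2x + 2) + (3x + 3). Hence a·b ≡ 3x + 3 (mod f). (F_5[x]/(f) is a field with 5^3 = 125 elements since f is irreducible of degree 3.)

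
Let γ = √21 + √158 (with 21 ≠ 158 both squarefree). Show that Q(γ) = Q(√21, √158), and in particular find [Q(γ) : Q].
[Q(γ) : Q] = 4 (equivalently, Q(γ) = Q(√21, √158))

Obviously Q(γ) ⊆ Q(√21, √158), and [Q(√21, √158):Q] = 4 (since 21, 158 are distinct squarefree integers > 1 with 3318 not a perfect square). To show equality we compute the minimal polynomial of γ. From γ = √21 + √158: γ^2 = 21 + 2√(3318) + 158 = 179 + 2√(3318), so γ^2 - 179 = 2√(3318); squaring, (γ^2 - 179)^2 = 4·3318, i.e. γ^4 - 358γ^2 + 32041 - 13272 = 0, i.e. γ^4 - 358γ^2 + 18769 = 0. So γ is a root of x^4 - 358x^2 + 18769. This polynomial is irreducible over Q: it has no rational root (each ±√21 ± √158 is irrational), and any factorization into two quadratics over Q would force √(3318) ∈ Q (pairing opposite roots) or √21, √158 ∈ Q (other pairings), all impossible. Hence [Q(γ):Q] = 4 = [Q(√21, √158):Q], so Q(γ) = Q(√21, √158).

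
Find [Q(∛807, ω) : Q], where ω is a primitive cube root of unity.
[Q(∛807, ω) : Q] = 6

[Q(∛807):Q] = 3 (min poly x^3 - 807, irreducible since 807 is not a perfect cube). [Q(ω):Q] = 2 (min poly x^2 + x + 1). Since Q(∛807) ⊂ R and ω ∉ R, we have ω ∉ Q(∛807), so x^2 + x + 1 remains irreducible over Q(∛807) and [Q(∛807, ω) : Q(∛807)] = 2. By the tower law, [Q(∛807, ω) : Q] = 3 · 2 = 6. (In fact Q(∛807, ω) is the splitting field of x^3 - 807 over Q.)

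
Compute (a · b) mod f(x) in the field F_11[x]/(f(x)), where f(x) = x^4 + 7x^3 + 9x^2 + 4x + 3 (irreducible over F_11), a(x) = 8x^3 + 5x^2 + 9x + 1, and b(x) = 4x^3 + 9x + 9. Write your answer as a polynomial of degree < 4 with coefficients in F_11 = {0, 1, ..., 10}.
a · b ≡ x^3 + 9x^2 + 5 (mod f(x))

Multiply in F_11[x]: a(x)·b(x) = (8x^3 + 5x^2 + 9x + 1)·(4x^3 + 9x + 9) = 10x^6 + 9x^5 + 9x^4 + 5x^2 + 2x + 9. This has degree ≥ 4, so divide by f(x) over F_11: 10x^6 + 9x^5 + 9x^4 + 5x^2 + 2x + 9 = (10x^2 + 5x + 5)·(x^4 + 7x^3 + 9x^2 + 4x + 3) + (x^3 + 9x^2 + 5). Hence a·b ≡ x^3 + 9x^2 + 5 (mod f). (F_11[x]/(f) is a field with 11^4 = 14641 elements since f is irreducible of degree 4.)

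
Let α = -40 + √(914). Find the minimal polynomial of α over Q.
m_α(x) = x^2 + 80x + 686

From α + 40 = √(914), squaring gives (α + 40)^2 = 914, i.e. α^2 + 80α + 1600 = 914, so α^2 + 80α + 686 = 0. The discriminant of x^2 + 80x + 686 is (80)^2 - 4·(686) = 6400 - 2744 = 3656, and 4·(914) is not a perfect square in Q since 914 is squarefree and ≠ 1. Hence x^2 + 80x + 686 is irreducible over Q and is the minimal polynomial of α.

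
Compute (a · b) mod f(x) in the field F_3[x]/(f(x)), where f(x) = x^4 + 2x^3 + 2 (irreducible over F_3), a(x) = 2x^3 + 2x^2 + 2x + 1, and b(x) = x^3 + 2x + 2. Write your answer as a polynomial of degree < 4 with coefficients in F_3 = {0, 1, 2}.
a · b ≡ x^3 + x^2 + x (mod f(x))

Multiply in F_3[x]: a(x)·b(x) = (2x^3 + 2x^2 + 2x + 1)·(x^3 + 2x + 2) = 2x^6 + 2x^5 + 2x^2 + 2. This has degree ≥ 4, so divide by f(x) over F_3: 2x^6 + 2x^5 + 2x^2 + 2 = (2x^2 + x + 1)·(x^4 + 2x^3 + 2) + (x^3 + x^2 + x). Hence a·b ≡ x^3 + x^2 + x (mod f). (F_3[x]/(f) is a field with 3^4 = 81 elements since f is irreducible of degree 4.)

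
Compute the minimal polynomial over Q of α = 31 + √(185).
m_α(x) = x^2 - 62x + 776

From α - 31 = √(185), squaring gives (α - 31)^2 = 185, i.e. α^2 - 62α + 961 = 185, so α^2 - 62α + 776 = 0. The discriminant of x^2 - 62x + 776 is (-62)^2 - 4·(776) = 3844 - 3104 = 740, and 4·(185) is not a perfect square in Q since 185 is squarefree and ≠ 1. Hence x^2 - 62x + 776 is irreducible over Q and is the minimal polynomial of α.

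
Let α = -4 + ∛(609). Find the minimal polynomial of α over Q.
m_α(x) = x^3 + 12x^2 + 48x - 545

Set β = α + 4 = ∛(609), so β^3 = 609. Then (α + 4)^3 - 609 = 0, i.e. α is a root of g(x) = (x + 4)^3 - 609 = x^3 + 12x^2 + 48x - 545. Since g(x) = h(x + 4) where h(x) = x^3 - 609, and h is irreducible over Q (because 609 is not a perfect cube, so h has no rational root, and a monic cubic with no rational root is irreducible), g is also irreducible (irreducibility is preserved under the substitution x → x + 4). Hence m_α(x) = x^3 + 12x^2 + 48x - 545.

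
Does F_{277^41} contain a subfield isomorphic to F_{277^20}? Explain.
No: F_{277^20} is not a subfield of F_{277^41}

F_{p^m} embeds in F_{p^n} iff m | n. Here 20 ∤ 41 (since 41 = 2·20 + 1 with remainder 1 ≠ 0), so F_{277^20} is not a subfield of F_{277^41}. Equivalently: if it were, the tower law would give 20 = [F_{277^20}:F_277] dividing [F_{277^41}:F_277] = 41, contradiction.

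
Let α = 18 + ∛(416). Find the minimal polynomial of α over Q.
m_α(x) = x^3 - 54x^2 + 972x - 6248

Set β = α - 18 = ∛(416), so β^3 = 416. Then (α - 18)^3 - 416 = 0, i.e. α is a root of g(x) = (x - 18)^3 - 416 = x^3 - 54x^2 + 972x - 6248. Since g(x) = h(x - 18) where h(x) = x^3 - 416, and h is irreducible over Q (because 416 is not a perfect cube, so h has no rational root, and a monic cubic with no rational root is irreducible), g is also irreducible (irreducibility is preserved under the substitution x → x - 18). Hence m_α(x) = x^3 - 54x^2 + 972x - 6248.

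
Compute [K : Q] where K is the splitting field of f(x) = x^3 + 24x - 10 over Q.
[K : Q] = 6

By the rational root test, any rational root of the monic integer polynomial f(x) = x^3 + 24x - 10 must be an integer dividing the constant term -10, i.e. one of ±{1, 2, 5, 10}. Evaluating: f(1) = 15, f(-1) = -35, f(2) = 46, f(-2) = -66, f(5) = 235, f(-5) = -255, f(10) = 1230, f(-10) = -1250; none is 0, so f has no rational root and is therefore irreducible over Q (a cubic with no linear factor over a field is irreducible). For an irreducible cubic, the Galois group is A_3 or S_3 according as the discriminant disc(f) = -4a^3 - 27b^2 = -4·(24)^3 - 27·(-10)^2 = -57996 is or is not a square in Q. Here disc(f) = -57996 is not a perfect square in Q, so the Galois group of f over Q is not contained in A_3 and must be all of S_3. The splitting field has degree |S_3| = 6 over Q, so [K : Q] = 6.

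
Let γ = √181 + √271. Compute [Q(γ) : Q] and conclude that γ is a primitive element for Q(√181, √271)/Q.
[Q(γ) : Q] = 4 (equivalently, Q(γ) = Q(√181, √271))

Obviously Q(γ) ⊆ Q(√181, √271), and [Q(√181, √271):Q] = 4 (since 181, 271 are distinct squarefree integers > 1 with 49051 not a perfect square). To show equality we compute the minimal polynomial of γ. From γ = √181 + √271: γ^2 = 181 + 2√(49051) + 271 = 452 + 2√(49051), so γ^2 - 452 = 2√(49051); squaring, (γ^2 - 452)^2 = 4·49051, i.e. γ^4 - 904γ^2 + 204304 - 196204 = 0, i.e. γ^4 - 904γ^2 + 8100 = 0. So γ is a root of x^4 - 904x^2 + 8100. This polynomial is irreducible over Q: it has no rational root (each ±√181 ± √271 is irrational), and any factorization into two quadratics over Q would force √(49051) ∈ Q (pairing opposite roots) or √181, √271 ∈ Q (other pairings), all impossible. Hence [Q(γ):Q] = 4 = [Q(√181, √271):Q], so Q(γ) = Q(√181, √271).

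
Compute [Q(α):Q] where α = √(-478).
[Q(α):Q] = 2

[Q(α):Q] equals the degree of the minimal polynomial of α. Here α^2 = -478 and x^2 + 478 is irreducible (d = -478 is squarefree, ≠ 1, hence not a square), so deg(m_α) = 2. Thus [Q(α):Q] = 2.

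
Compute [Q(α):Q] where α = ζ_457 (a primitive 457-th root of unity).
[Q(α):Q] = 456

The minimal polynomial of ζ_457 over Q is the 457-th cyclotomic polynomial Φ_457(x), which is irreducible over Q and has degree φ(457) = 456. Hence [Q(α):Q] = φ(457) = 456.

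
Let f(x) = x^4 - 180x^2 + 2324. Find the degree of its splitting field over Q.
[K : Q] = 4

Solving the quadratic in x^2: x^2 = (180 ± √(180^2 - 4·2324))/2 = (180 ± √23104)/2 = (180 ± 152)/2, giving x^2 = 14 or x^2 = 166. So f(x) = (x^2 - 14)(x^2 - 166) and the roots of f are ±√14, ±√166. Hence the splitting field is K = Q(√14, √166). Since 14 and 166 are distinct squarefree integers > 1, their product 2324 is not a perfect square, so √166 ∉ Q(√14). By the tower law [K:Q] = [Q(√14,√166):Q(√14)] · [Q(√14):Q] = 2 · 2 = 4.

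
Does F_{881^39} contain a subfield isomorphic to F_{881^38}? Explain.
No: F_{881^38} is not a subfield of F_{881^39}

F_{p^m} embeds in F_{p^n} iff m | n. Here 38 ∤ 39 (since 39 = 1·38 + 1 with remainder 1 ≠ 0), so F_{881^38} is not a subfield of F_{881^39}. Equivalently: if it were, the tower law would give 38 = [F_{881^38}:F_881] dividing [F_{881^39}:F_881] = 39, contradiction.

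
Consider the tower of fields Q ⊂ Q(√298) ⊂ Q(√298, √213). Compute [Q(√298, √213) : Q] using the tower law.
[Q(√298, √213) : Q] = 4

[Q(√298):Q] = 2 (min poly x^2 - 298, irreducible since 298 is squarefree > 1). For the top step, suppose √213 ∈ Q(√298), say √213 = c + d√298 with c, d ∈ Q. Squaring: 213 = c^2 + 298d^2 + 2cd√298. Since √298 ∉ Q this forces 2cd = 0. If d = 0 then √213 = c ∈ Q, contradicting 213 squarefree > 1. If c = 0 then 213 = 298d^2, so 298·213 = (298d)^2 is a perfect square in Q — but 298·213 = 63474 is not a perfect square (since 298 and 213 are distinct squarefree integers). Contradiction. Hence √213 ∉ Q(√298), so x^2 - 213 stays irreducible over Q(√298) and [Q(√298, √213) : Q(√298)] = 2. By the tower law, [Q(√298, √213) : Q] = 2 · 2 = 4.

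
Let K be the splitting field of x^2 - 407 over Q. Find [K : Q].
[K : Q] = 2

f(x) = x^2 - 407 factors as (x - √407)(x + √407). The splitting field is K = Q(√407). Since 407 is squarefree and > 1, it is not a perfect square, so x^2 - 407 is irreducible over Q and [Q(√407) : Q] = 2. Hence [K : Q] = 2.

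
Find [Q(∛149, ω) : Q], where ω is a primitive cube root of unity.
[Q(∛149, ω) : Q] = 6

[Q(∛149):Q] = 3 (min poly x^3 - 149, irreducible since 149 is not a perfect cube). [Q(ω):Q] = 2 (min poly x^2 + x + 1). Since Q(∛149) ⊂ R and ω ∉ R, we have ω ∉ Q(∛149), so x^2 + x + 1 remains irreducible over Q(∛149) and [Q(∛149, ω) : Q(∛149)] = 2. By the tower law, [Q(∛149, ω) : Q] = 3 · 2 = 6. (In fact Q(∛149, ω) is the splitting field of x^3 - 149 over Q.)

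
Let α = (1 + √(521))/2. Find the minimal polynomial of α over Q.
m_α(x) = x^2 - x - 130

From 2α - 1 = √(521), squaring gives (2α - 1)^2 = 521, i.e. 4α^2 - 4α + 1 = 521, so α^2 - α + (1 - 521)/4 = 0. Since 521 ≡ 1 (mod 4), (1 - 521)/4 = -130 ∈ Z. The polynomial x^2 - x - 130 has discriminant 1 - 4·(-130) = 521, which is not a perfect square in Q (d = 521 is squarefree and ≠ 1), so x^2 - x - 130 is irreducible over Q. It is the minimal polynomial of α.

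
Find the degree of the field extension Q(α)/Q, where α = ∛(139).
[Q(α):Q] = 3

The minimal polynomial of α is x^3 - 139, irreducible over Q since 139 is not a perfect cube (so x^3 - 139 has no rational root). Hence [Q(α):Q] = deg(m_α) = 3.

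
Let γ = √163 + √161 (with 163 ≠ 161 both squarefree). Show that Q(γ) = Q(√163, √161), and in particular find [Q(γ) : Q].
[Q(γ) : Q] = 4 (equivalently, Q(γ) = Q(√163, √161))

Obviously Q(γ) ⊆ Q(√163, √161), and [Q(√163, √161):Q] = 4 (since 163, 161 are distinct squarefree integers > 1 with 26243 not a perfect square). To show equality we compute the minimal polynomial of γ. From γ = √163 + √161: γ^2 = 163 + 2√(26243) + 161 = 324 + 2√(26243), so γ^2 - 324 = 2√(26243); squaring, (γ^2 - 324)^2 = 4·26243, i.e. γ^4 - 648γ^2 + 104976 - 104972 = 0, i.e. γ^4 - 648γ^2 + 4 = 0. So γ is a root of x^4 - 648x^2 + 4. This polynomial is irreducible over Q: it has no rational root (each ±√163 ± √161 is irrational), and any factorization into two quadratics over Q would force √(26243) ∈ Q (pairing opposite roots) or √163, √161 ∈ Q (other pairings), all impossible. Hence [Q(γ):Q] = 4 = [Q(√163, √161):Q], so Q(γ) = Q(√163, √161).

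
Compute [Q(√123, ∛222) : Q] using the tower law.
[Q(√123, ∛222) : Q] = 6

Let L = Q(√123, ∛222). Since Q(√123) ⊂ L and [Q(√123):Q] = 2, the tower law gives 2 | [L:Q]. Likewise Q(∛222) ⊂ L with [Q(∛222):Q] = 3 (because 222 is not a perfect cube), so 3 | [L:Q]. As gcd(2,3) = 1, [L:Q] is divisible by 6. Conversely L is generated over Q by √123 and ∛222, so [L:Q] ≤ 2·3 = 6. Therefore [Q(√123, ∛222) : Q] = 6.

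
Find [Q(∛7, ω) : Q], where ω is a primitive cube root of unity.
[Q(∛7, ω) : Q] = 6

[Q(∛7):Q] = 3 (min poly x^3 - 7, irreducible since 7 is not a perfect cube). [Q(ω):Q] = 2 (min poly x^2 + x + 1). Since Q(∛7) ⊂ R and ω ∉ R, we have ω ∉ Q(∛7), so x^2 + x + 1 remains irreducible over Q(∛7) and [Q(∛7, ω) : Q(∛7)] = 2. By the tower law, [Q(∛7, ω) : Q] = 3 · 2 = 6. (In fact Q(∛7, ω) is the splitting field of x^3 - 7 over Q.)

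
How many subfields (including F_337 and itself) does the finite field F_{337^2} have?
F_{337^2} has 2 subfields

The subfields of F_{p^n} are exactly the fields F_{p^d} for d | n (each is the fixed field of the unique index-d subgroup of Gal(F_{p^n}/F_p) ≅ Z/nZ). The divisors of n = 2 are {1, 2}, giving 2 subfields: F_{337^1}, F_{337^2}.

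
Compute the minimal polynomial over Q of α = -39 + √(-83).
m_α(x) = x^2 + 78x + 1604

From α + 39 = √(-83), squaring gives (α + 39)^2 = -83, i.e. α^2 + 78α + 1521 = -83, so α^2 + 78α + 1604 = 0. The discriminant of x^2 + 78x + 1604 is (78)^2 - 4·(1604) = 6084 - 6416 = -332, and 4·(-83) is not a perfect square in Q since -83 is squarefree and ≠ 1. Hence x^2 + 78x + 1604 is irreducible over Q and is the minimal polynomial of α.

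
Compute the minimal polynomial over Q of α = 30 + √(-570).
m_α(x) = x^2 - 60x + 1470

From α - 30 = √(-570), squaring gives (α - 30)^2 = -570, i.e. α^2 - 60α + 900 = -570, so α^2 - 60α + 1470 = 0. The discriminant of x^2 - 60x + 1470 is (-60)^2 - 4·(1470) = 3600 - 5880 = -2280, and 4·(-570) is not a perfect square in Q since -570 is squarefree and ≠ 1. Hence x^2 - 60x + 1470 is irreducible over Q and is the minimal polynomial of α.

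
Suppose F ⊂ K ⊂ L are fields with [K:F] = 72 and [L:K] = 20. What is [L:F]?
[L:F] = 1440

The tower law says that for any tower of field extensions F ⊂ K ⊂ L with finite degrees, [L:F] = [L:K] · [K:F]. Here this gives [L:F] = 20 · 72 = 1440.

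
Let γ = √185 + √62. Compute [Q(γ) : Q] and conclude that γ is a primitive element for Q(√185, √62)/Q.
[Q(γ) : Q] = 4 (equivalently, Q(γ) = Q(√185, √62))

Obviously Q(γ) ⊆ Q(√185, √62), and [Q(√185, √62):Q] = 4 (since 185, 62 are distinct squarefree integers > 1 with 11470 not a perfect square). To show equality we compute the minimal polynomial of γ. From γ = √185 + √62: γ^2 = 185 + 2√(11470) + 62 = 247 + 2√(11470), so γ^2 - 247 = 2√(11470); squaring, (γ^2 - 247)^2 = 4·11470, i.e. γ^4 - 494γ^2 + 61009 - 45880 = 0, i.e. γ^4 - 494γ^2 + 15129 = 0. So γ is a root of x^4 - 494x^2 + 15129. This polynomial is irreducible over Q: it has no rational root (each ±√185 ± √62 is irrational), and any factorization into two quadratics over Q would force √(11470) ∈ Q (pairing opposite roots) or √185, √62 ∈ Q (other pairings), all impossible. Hence [Q(γ):Q] = 4 = [Q(√185, √62):Q], so Q(γ) = Q(√185, √62).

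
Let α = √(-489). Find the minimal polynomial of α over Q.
m_α(x) = x^2 + 489

α satisfies α^2 + 489 = 0, so x^2 + 489 annihilates α. Since d = -489 is squarefree and ≠ 1, it is not a perfect square in Q, so x^2 + 489 has no rational root and is therefore irreducible over Q (a degree-2 polynomial over a field is irreducible iff it has no root). Hence m_α(x) = x^2 + 489.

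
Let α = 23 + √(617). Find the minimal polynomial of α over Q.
m_α(x) = x^2 - 46x - 88

From α - 23 = √(617), squaring gives (α - 23)^2 = 617, i.e. α^2 - 46α + 529 = 617, so α^2 - 46α - 88 = 0. The discriminant of x^2 - 46x - 88 is (-46)^2 - 4·(-88) = 2116 + 352 = 2468, and 4·(617) is not a perfect square in Q since 617 is squarefree and ≠ 1. Hence x^2 - 46x - 88 is irreducible over Q and is the minimal polynomial of α.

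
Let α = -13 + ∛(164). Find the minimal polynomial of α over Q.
m_α(x) = x^3 + 39x^2 + 507x + 2033

Set β = α + 13 = ∛(164), so β^3 = 164. Then (α + 13)^3 - 164 = 0, i.e. α is a root of g(x) = (x + 13)^3 - 164 = x^3 + 39x^2 + 507x + 2033. Since g(x) = h(x + 13) where h(x) = x^3 - 164, and h is irreducible over Q (because 164 is not a perfect cube, so h has no rational root, and a monic cubic with no rational root is irreducible), g is also irreducible (irreducibility is preserved under the substitution x → x + 13). Hence m_α(x) = x^3 + 39x^2 + 507x + 2033.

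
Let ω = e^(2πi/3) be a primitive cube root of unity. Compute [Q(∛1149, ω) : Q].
[Q(∛1149, ω) : Q] = 6

[Q(∛1149):Q] = 3 (min poly x^3 - 1149, irreducible since 1149 is not a perfect cube). [Q(ω):Q] = 2 (min poly x^2 + x + 1). Since Q(∛1149) ⊂ R and ω ∉ R, we have ω ∉ Q(∛1149), so x^2 + x + 1 remains irreducible over Q(∛1149) and [Q(∛1149, ω) : Q(∛1149)] = 2. By the tower law, [Q(∛1149, ω) : Q] = 3 · 2 = 6. (In fact Q(∛1149, ω) is the splitting field of x^3 - 1149 over Q.)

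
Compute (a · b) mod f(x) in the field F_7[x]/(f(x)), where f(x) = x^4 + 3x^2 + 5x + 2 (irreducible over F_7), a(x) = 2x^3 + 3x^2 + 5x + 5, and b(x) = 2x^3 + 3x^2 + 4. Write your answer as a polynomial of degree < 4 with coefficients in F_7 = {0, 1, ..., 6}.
a · b ≡ 5x^3 + x^2 + 3x + 6 (mod f(x))

Multiply in F_7[x]: a(x)·b(x) = (2x^3 + 3x^2 + 5x + 5)·(2x^3 + 3x^2 + 4) = 4x^6 + 5x^5 + 5x^4 + 5x^3 + 6x^2 + 6x + 6. This has degree ≥ 4, so divide by f(x) over F_7: 4x^6 + 5x^5 + 5x^4 + 5x^3 + 6x^2 + 6x + 6 = (4x^2 + 5x)·(x^4 + 3x^2 + 5x + 2) + (5x^3 + x^2 + 3x + 6). Hence a·b ≡ 5x^3 + x^2 + 3x + 6 (mod f). (F_7[x]/(f) is a field with 7^4 = 2401 elements since f is irreducible of degree 4.)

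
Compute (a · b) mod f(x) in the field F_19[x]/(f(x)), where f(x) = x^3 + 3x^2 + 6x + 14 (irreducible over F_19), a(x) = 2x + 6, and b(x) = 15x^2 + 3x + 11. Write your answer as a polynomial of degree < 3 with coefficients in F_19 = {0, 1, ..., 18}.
a · b ≡ 6x^2 + 12x + 7 (mod f(x))

Multiply in F_19[x]: a(x)·b(x) = (2x + 6)·(15x^2 + 3x + 11) = 11x^3 + x^2 + 2x + 9. This has degree ≥ 3, so divide by f(x) over F_19: 11x^3 + x^2 + 2x + 9 = (11)·(x^3 + 3x^2 + 6x + 14) + (6x^2 + 12x + 7). Hence a·b ≡ 6x^2 + 12x + 7 (mod f). (F_19[x]/(f) is a field with 19^3 = 6859 elements since f is irreducible of degree 3.)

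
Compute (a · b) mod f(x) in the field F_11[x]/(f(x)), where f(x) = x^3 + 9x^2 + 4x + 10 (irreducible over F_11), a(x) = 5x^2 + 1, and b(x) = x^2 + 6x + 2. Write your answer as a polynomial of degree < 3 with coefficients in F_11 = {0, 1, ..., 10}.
a · b ≡ 5x^2 + 5x + 9 (mod f(x))

Multiply in F_11[x]: a(x)·b(x) = (5x^2 + 1)·(x^2 + 6x + 2) = 5x^4 + 8x^3 + 6x + 2. This has degree ≥ 3, so divide by f(x) over F_11: 5x^4 + 8x^3 + 6x + 2 = (5x + 7)·(x^3 + 9x^2 + 4x + 10) + (5x^2 + 5x + 9). Hence a·b ≡ 5x^2 + 5x + 9 (mod f). (F_11[x]/(f) is a field with 11^3 = 1331 elements since f is irreducible of degree 3.)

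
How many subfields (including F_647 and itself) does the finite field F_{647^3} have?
F_{647^3} has 2 subfields

The subfields of F_{p^n} are exactly the fields F_{p^d} for d | n (each is the fixed field of the unique index-d subgroup of Gal(F_{p^n}/F_p) ≅ Z/nZ). The divisors of n = 3 are {1, 3}, giving 2 subfields: F_{647^1}, F_{647^3}.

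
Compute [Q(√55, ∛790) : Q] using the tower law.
[Q(√55, ∛790) : Q] = 6

Let L = Q(√55, ∛790). Since Q(√55) ⊂ L and [Q(√55):Q] = 2, the tower law gives 2 | [L:Q]. Likewise Q(∛790) ⊂ L with [Q(∛790):Q] = 3 (because 790 is not a perfect cube), so 3 | [L:Q]. As gcd(2,3) = 1, [L:Q] is divisible by 6. Conversely L is generated over Q by √55 and ∛790, so [L:Q] ≤ 2·3 = 6. Therefore [Q(√55, ∛790) : Q] = 6.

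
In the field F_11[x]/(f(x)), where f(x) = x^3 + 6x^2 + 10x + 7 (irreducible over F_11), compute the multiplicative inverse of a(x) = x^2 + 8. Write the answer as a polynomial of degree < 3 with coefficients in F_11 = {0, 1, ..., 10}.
a(x)^(-1) ≡ 3x^2 + 8x + 1 (mod f(x))

Since f is irreducible over F_11, F_11[x]/(f) is a field and a(x) ≠ 0 has an inverse. Apply the extended Euclidean algorithm to f(x) and a(x) in F_11[x]: f(x) = (x + 6)·a(x) + (2x + 3);  a(x) = (6x + 2)·(2x + 3) + (2). The last nonzero remainder is the constant 2 = gcd(f, a) in F_11. Back-substituting through the division chain expresses 2 = s(x)·a(x) + t(x)·f(x) with s(x) ≡ 6x^2 + 5x + 2 (mod f), so (6x^2 + 5x + 2)·a(x) ≡ 2 (mod f). Multiplying by 2^(-1) ≡ 6 in F_11 gives a(x)^(-1) ≡ 6·(6x^2 + 5x + 2) ≡ 3x^2 + 8x + 1 (mod f). Check: (x^2 + 8)·(3x^2 + 8x + 1) = 3x^4 + 8x^3 + 3x^2 + 9x + 8 ≡ 1 (mod x^3 + 6x^2 + 10x + 7).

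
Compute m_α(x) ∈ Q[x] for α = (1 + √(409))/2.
m_α(x) = x^2 - x - 102

From 2α - 1 = √(409), squaring gives (2α - 1)^2 = 409, i.e. 4α^2 - 4α + 1 = 409, so α^2 - α + (1 - 409)/4 = 0. Since 409 ≡ 1 (mod 4), (1 - 409)/4 = -102 ∈ Z. The polynomial x^2 - x - 102 has discriminant 1 - 4·(-102) = 409, which is not a perfect square in Q (d = 409 is squarefree and ≠ 1), so x^2 - x - 102 is irreducible over Q. It is the minimal polynomial of α.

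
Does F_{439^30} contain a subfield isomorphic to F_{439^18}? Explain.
No: F_{439^18} is not a subfield of F_{439^30}

F_{p^m} embeds in F_{p^n} iff m | n. Here 18 ∤ 30 (since 30 = 1·18 + 12 with remainder 12 ≠ 0), so F_{439^18} is not a subfield of F_{439^30}. Equivalently: if it were, the tower law would give 18 = [F_{439^18}:F_439] dividing [F_{439^30}:F_439] = 30, contradiction.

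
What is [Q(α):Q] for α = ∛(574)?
[Q(α):Q] = 3

The minimal polynomial of α is x^3 - 574, irreducible over Q since 574 is not a perfect cube (so x^3 - 574 has no rational root). Hence [Q(α):Q] = deg(m_α) = 3.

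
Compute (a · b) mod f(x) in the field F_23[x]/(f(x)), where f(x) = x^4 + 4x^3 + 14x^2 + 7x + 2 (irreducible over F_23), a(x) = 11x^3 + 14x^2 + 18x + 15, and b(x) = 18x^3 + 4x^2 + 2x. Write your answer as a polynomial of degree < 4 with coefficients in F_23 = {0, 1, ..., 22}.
a · b ≡ 20x^3 + 20x^2 + 21x + 13 (mod f(x))

Multiply in F_23[x]: a(x)·b(x) = (11x^3 + 14x^2 + 18x + 15)·(18x^3 + 4x^2 + 2x) = 14x^6 + 20x^5 + 11x^4 + 2x^3 + 4x^2 + 7x. This has degree ≥ 4, so divide by f(x) over F_23: 14x^6 + 20x^5 + 11x^4 + 2x^3 + 4x^2 + 7x = (14x^2 + 10x + 5)·(x^4 + 4x^3 + 14x^2 + 7x + 2) + (20x^3 + 20x^2 + 21x + 13). Hence a·b ≡ 20x^3 + 20x^2 + 21x + 13 (mod f). (F_23[x]/(f) is a field with 23^4 = 279841 elements since f is irreducible of degree 4.)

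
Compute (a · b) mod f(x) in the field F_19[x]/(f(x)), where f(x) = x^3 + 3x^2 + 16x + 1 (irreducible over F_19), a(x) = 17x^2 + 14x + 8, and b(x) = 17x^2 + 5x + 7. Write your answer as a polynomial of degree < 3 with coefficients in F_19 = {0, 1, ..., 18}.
a · b ≡ 12x^2 + 3x + 11 (mod f(x))

Multiply in F_19[x]: a(x)·b(x) = (17x^2 + 14x + 8)·(17x^2 + 5x + 7) = 4x^4 + 2x^2 + 5x + 18. This has degree ≥ 3, so divide by f(x) over F_19: 4x^4 + 2x^2 + 5x + 18 = (4x + 7)·(x^3 + 3x^2 + 16x + 1) + (12x^2 + 3x + 11). Hence a·b ≡ 12x^2 + 3x + 11 (mod f). (F_19[x]/(f) is a field with 19^3 = 6859 elements since f is irreducible of degree 3.)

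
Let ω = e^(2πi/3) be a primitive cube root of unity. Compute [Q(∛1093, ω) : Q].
[Q(∛1093, ω) : Q] = 6

[Q(∛1093):Q] = 3 (min poly x^3 - 1093, irreducible since 1093 is not a perfect cube). [Q(ω):Q] = 2 (min poly x^2 + x + 1). Since Q(∛1093) ⊂ R and ω ∉ R, we have ω ∉ Q(∛1093), so x^2 + x + 1 remains irreducible over Q(∛1093) and [Q(∛1093, ω) : Q(∛1093)] = 2. By the tower law, [Q(∛1093, ω) : Q] = 3 · 2 = 6. (In fact Q(∛1093, ω) is the splitting field of x^3 - 1093 over Q.)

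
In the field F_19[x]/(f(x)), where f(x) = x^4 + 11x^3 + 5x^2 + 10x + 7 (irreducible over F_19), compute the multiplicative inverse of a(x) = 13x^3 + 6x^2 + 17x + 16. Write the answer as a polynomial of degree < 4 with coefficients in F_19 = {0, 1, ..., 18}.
a(x)^(-1) ≡ 18x^3 + 14x^2 + 15x + 8 (mod f(x))

Since f is irreducible over F_19, F_19[x]/(f) is a field and a(x) ≠ 0 has an inverse. Apply the extended Euclidean algorithm to f(x) and a(x) in F_19[x]: f(x) = (3x + 17)·a(x) + (4x^2 + 15x + 1);  a(x) = (8x)·(4x^2 + 15x + 1) + (9x + 16);  (4x^2 + 15x + 1) = (11x + 18)·(9x + 16) + (17). The last nonzero remainder is the constant 17 = gcd(f, a) in F_19. Back-substituting through the division chain expresses 17 = s(x)·a(x) + t(x)·f(x) with s(x) ≡ 2x^3 + 10x^2 + 8x + 3 (mod f), so (2x^3 + 10x^2 + 8x + 3)·a(x) ≡ 17 (mod f). Multiplying by 17^(-1) ≡ 9 in F_19 gives a(x)^(-1) ≡ 9·(2x^3 + 10x^2 + 8x + 3) ≡ 18x^3 + 14x^2 + 15x + 8 (mod f). Check: (13x^3 + 6x^2 + 17x + 16)·(18x^3 + 14x^2 + 15x + 8) = 6x^6 + 5x^5 + 15x^4 + 17x^3 + 14x^2 + 15x + 14 ≡ 1 (mod x^4 + 11x^3 + 5x^2 + 10x + 7).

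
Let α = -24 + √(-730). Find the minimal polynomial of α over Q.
m_α(x) = x^2 + 48x + 1306

From α + 24 = √(-730), squaring gives (α + 24)^2 = -730, i.e. α^2 + 48α + 576 = -730, so α^2 + 48α + 1306 = 0. The discriminant of x^2 + 48x + 1306 is (48)^2 - 4·(1306) = 2304 - 5224 = -2920, and 4·(-730) is not a perfect square in Q since -730 is squarefree and ≠ 1. Hence x^2 + 48x + 1306 is irreducible over Q and is the minimal polynomial of α.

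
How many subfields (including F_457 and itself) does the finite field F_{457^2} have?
F_{457^2} has 2 subfields

The subfields of F_{p^n} are exactly the fields F_{p^d} for d | n (each is the fixed field of the unique index-d subgroup of Gal(F_{p^n}/F_p) ≅ Z/nZ). The divisors of n = 2 are {1, 2}, giving 2 subfields: F_{457^1}, F_{457^2}.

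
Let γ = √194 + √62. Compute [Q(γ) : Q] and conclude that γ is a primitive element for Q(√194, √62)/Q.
[Q(γ) : Q] = 4 (equivalently, Q(γ) = Q(√194, √62))

Obviously Q(γ) ⊆ Q(√194, √62), and [Q(√194, √62):Q] = 4 (since 194, 62 are distinct squarefree integers > 1 with 12028 not a perfect square). To show equality we compute the minimal polynomial of γ. From γ = √194 + √62: γ^2 = 194 + 2√(12028) + 62 = 256 + 2√(12028), so γ^2 - 256 = 2√(12028); squaring, (γ^2 - 256)^2 = 4·12028, i.e. γ^4 - 512γ^2 + 65536 - 48112 = 0, i.e. γ^4 - 512γ^2 + 17424 = 0. So γ is a root of x^4 - 512x^2 + 17424. This polynomial is irreducible over Q: it has no rational root (each ±√194 ± √62 is irrational), and any factorization into two quadratics over Q would force √(12028) ∈ Q (pairing opposite roots) or √194, √62 ∈ Q (other pairings), all impossible. Hence [Q(γ):Q] = 4 = [Q(√194, √62):Q], so Q(γ) = Q(√194, √62).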